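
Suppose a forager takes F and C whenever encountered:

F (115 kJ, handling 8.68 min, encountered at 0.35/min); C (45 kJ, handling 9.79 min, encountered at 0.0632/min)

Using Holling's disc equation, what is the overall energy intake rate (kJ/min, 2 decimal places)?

R = (0.35×115 + 0.0632×45) / (1 + 0.35×8.68 + 0.0632×9.79) = 43.09/4.657 = 9.254 kJ/min.

9.25 kJ/min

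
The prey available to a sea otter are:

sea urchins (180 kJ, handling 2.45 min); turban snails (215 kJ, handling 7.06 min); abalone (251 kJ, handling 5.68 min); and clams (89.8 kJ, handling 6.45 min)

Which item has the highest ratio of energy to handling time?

sea urchins

Profitability E/h (kJ/min): sea urchins = 180/2.45 = 73.5, turban snails = 215/7.06 = 30.5, abalone = 251/5.68 = 44.2, clams = 89.8/6.45 = 13.9.
Ranked: sea urchins > abalone > turban snails > clams.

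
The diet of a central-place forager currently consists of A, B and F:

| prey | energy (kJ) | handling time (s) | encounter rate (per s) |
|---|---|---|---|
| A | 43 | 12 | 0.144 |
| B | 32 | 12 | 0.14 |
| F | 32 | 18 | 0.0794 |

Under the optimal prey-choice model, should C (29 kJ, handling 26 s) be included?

On A, B and F alone, R = ΣλE/(1+Σλh) = 13.21/5.837 = 2.264 kJ/s.
C: E/h = 29/26 = 1.115 kJ/s.
1.115 < 2.264, so adding C would lower the average — exclude it.

No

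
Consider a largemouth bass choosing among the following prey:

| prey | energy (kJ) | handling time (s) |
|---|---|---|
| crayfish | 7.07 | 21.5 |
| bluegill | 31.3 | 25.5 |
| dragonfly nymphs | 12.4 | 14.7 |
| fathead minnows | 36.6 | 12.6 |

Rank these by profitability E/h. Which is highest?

fathead minnows

In descending order of E/h:
fathead minnows: 36.6/12.6 = 2.9 kJ/s
bluegill: 31.3/25.5 = 1.23 kJ/s
dragonfly nymphs: 12.4/14.7 = 0.844 kJ/s
crayfish: 7.07/21.5 = 0.329 kJ/s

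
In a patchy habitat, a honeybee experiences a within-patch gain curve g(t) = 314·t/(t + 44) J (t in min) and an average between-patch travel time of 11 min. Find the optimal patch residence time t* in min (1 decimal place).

Optimal t* satisfies g'(t*) = g(t*)/(T + t*).
g'(t) = 314·44/(t + 44)². Setting 314·44/(t+44)² = 314t/[(t+44)(11+t)] gives 44(11+t) = t(t+44), so t² = 44×11 = 484.
t* = √484 = 22 min.

22.0 min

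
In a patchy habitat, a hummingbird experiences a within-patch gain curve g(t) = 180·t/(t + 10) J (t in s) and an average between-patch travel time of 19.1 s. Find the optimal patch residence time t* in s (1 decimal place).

By the marginal value theorem, leave when the instantaneous gain rate g'(t) equals the habitat-wide average g(t)/(T + t).
g'(t) = 180·10/(t + 10)². Setting 180·10/(t+10)² = 180t/[(t+10)(19.1+t)] gives 10(19.1+t) = t(t+10), so t² = 10×19.1 = 191.
t* = √191 = 13.82 s.

13.8 s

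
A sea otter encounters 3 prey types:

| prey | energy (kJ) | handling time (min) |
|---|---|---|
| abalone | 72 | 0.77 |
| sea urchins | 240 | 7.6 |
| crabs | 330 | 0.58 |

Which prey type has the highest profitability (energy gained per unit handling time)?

In descending order of E/h:
crabs: 330/0.58 = 569 kJ/min
abalone: 72/0.77 = 93.5 kJ/min
sea urchins: 240/7.6 = 31.6 kJ/min

crabs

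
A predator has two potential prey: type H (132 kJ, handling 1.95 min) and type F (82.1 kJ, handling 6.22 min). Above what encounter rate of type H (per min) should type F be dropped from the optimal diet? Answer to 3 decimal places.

0.124 per min

Drop type F once their profitability E₂/h₂ falls below the rate achievable on type H alone: E₂/h₂ = λE₁/(1 + λh₁).
Solve for λ: λE₁h₂ = E₂(1 + λh₁) → λ(E₁h₂ − E₂h₁) = E₂ → λ = E₂/(E₁h₂ − E₂h₁).
λ = 82.1/(132×6.22 − 82.1×1.95) = 82.1/660.9 = 0.1242 per min.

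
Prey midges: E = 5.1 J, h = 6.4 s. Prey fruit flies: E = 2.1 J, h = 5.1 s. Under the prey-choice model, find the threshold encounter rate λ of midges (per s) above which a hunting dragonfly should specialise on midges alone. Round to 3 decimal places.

The zero-one rule: include fruit flies iff E₂/h₂ > λE₁/(1+λh₁). Equality gives the switch point.
λE₁h₂ = E₂ + λE₂h₁ ⇒ λ = E₂/(E₁h₂ − E₂h₁) = 2.1/(26.01 − 13.44) = 0.1671 per s.

0.167 per s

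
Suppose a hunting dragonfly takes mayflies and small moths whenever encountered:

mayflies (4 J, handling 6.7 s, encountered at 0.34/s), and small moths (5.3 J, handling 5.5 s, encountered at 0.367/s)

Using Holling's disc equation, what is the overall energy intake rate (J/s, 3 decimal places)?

R = Σλ_iE_i / (1 + Σλ_ih_i)
Numerator: 0.34×4 + 0.367×5.3 = 3.305
Denominator: 1 + 0.34×6.7 + 0.367×5.5 = 5.296
R = 3.305/5.296 = 0.624 J/s

0.624 J/s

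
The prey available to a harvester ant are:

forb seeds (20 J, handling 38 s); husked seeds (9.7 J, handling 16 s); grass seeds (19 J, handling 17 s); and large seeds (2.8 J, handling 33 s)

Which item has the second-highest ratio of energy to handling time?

In descending order of E/h:
grass seeds: 19/17 = 1.12 J/s
husked seeds: 9.7/16 = 0.606 J/s
forb seeds: 20/38 = 0.526 J/s
large seeds: 2.8/33 = 0.0848 J/s

husked seeds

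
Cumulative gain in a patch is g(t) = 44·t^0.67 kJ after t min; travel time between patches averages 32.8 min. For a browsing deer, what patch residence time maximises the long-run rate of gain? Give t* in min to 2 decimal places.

By the marginal value theorem, leave when the instantaneous gain rate g'(t) equals the habitat-wide average g(t)/(T + t).
g'(t) = 0.67·44·t^-0.33. Setting 0.67·44·t^-0.33 = 44·t^0.67/(32.8+t) gives 0.67(32.8+t) = t, so 0.33·t = 0.67×32.8.
t* = 0.67×32.8/0.33 = 66.59 min.

66.59 min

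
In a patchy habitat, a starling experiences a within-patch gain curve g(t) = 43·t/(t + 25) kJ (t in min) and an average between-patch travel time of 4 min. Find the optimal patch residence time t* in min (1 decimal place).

10.0 min

Optimal t* satisfies g'(t*) = g(t*)/(T + t*).
g'(t) = 43·25/(t + 25)². Setting 43·25/(t+25)² = 43t/[(t+25)(4+t)] gives 25(4+t) = t(t+25), so t² = 25×4 = 100.
t* = √100 = 10 min.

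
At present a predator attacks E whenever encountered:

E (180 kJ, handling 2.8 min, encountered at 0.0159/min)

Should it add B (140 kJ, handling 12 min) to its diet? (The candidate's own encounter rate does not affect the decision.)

Yes

Intake rate on the current diet: R = (0.0159×180) / (1 + 0.0159×2.8) = 2.862/1.045 = 2.74 kJ/min.
B: E/h = 140/12 = 11.67 kJ/min.
Since 11.67 > R, including B increases the long-run rate.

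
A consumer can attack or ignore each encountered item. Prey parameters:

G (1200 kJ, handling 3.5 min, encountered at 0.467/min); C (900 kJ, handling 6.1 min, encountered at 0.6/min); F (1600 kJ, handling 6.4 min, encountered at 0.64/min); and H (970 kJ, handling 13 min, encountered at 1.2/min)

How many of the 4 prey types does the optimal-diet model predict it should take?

Rank by E/h (kJ/min): G 343, F 250, C 148, H 74.6. Include each in turn until the next type's E/h falls below the running intake rate.
Rate on top 1: 212.7. F: 250 > 212.7 → include.
Rate on top 2: 235.4. C: 148 < 235.4 → exclude; stop.
Optimal diet: G, F — 2 of 4 types.

2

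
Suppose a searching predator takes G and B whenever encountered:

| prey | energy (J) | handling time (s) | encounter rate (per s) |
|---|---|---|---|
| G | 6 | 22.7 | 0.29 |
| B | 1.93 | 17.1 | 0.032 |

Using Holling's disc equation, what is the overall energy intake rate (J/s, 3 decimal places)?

0.222 J/s

R = Σλ_iE_i / (1 + Σλ_ih_i)
Numerator: 0.29×6 + 0.032×1.93 = 1.802
Denominator: 1 + 0.29×22.7 + 0.032×17.1 = 8.13
R = 1.802/8.13 = 0.2216 J/s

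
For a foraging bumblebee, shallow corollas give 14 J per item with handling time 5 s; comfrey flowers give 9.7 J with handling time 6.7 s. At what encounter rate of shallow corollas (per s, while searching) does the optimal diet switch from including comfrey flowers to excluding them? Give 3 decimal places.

The zero-one rule: include comfrey flowers iff E₂/h₂ > λE₁/(1+λh₁). Equality gives the switch point.
λE₁h₂ = E₂ + λE₂h₁ ⇒ λ = E₂/(E₁h₂ − E₂h₁) = 9.7/(93.8 − 48.5) = 0.2141 per s.

0.214 per s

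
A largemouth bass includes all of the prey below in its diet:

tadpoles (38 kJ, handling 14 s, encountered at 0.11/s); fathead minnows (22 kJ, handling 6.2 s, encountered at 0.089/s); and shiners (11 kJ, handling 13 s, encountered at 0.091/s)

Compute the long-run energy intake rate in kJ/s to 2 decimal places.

R = (0.11×38 + 0.089×22 + 0.091×11) / (1 + 0.11×14 + 0.089×6.2 + 0.091×13) = 7.139/4.275 = 1.67 kJ/s.

1.67 kJ/s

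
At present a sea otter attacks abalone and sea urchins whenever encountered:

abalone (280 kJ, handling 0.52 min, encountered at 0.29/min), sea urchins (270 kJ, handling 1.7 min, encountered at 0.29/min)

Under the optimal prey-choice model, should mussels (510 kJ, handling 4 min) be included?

Yes

On abalone and sea urchins alone, R = ΣλE/(1+Σλh) = 159.5/1.644 = 97.03 kJ/min.
mussels: E/h = 510/4 = 127.5 kJ/min.
127.5 > 97.03, so adding mussels raises the average — include it.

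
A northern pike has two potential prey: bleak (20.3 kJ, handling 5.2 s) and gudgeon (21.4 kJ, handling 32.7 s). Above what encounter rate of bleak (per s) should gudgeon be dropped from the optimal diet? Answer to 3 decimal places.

The zero-one rule: include gudgeon iff E₂/h₂ > λE₁/(1+λh₁). Equality gives the switch point.
λE₁h₂ = E₂ + λE₂h₁ ⇒ λ = E₂/(E₁h₂ − E₂h₁) = 21.4/(663.8 − 111.3) = 0.03873 per s.

0.039 per s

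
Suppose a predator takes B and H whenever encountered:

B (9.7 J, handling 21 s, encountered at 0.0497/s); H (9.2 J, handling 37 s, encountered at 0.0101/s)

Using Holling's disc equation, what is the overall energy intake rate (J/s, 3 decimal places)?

0.238 J/s

Energy encountered per unit search time: 0.0497×9.7 + 0.0101×9.2 = 0.575 J/s.
Handling time per unit search time: 0.0497×21 + 0.0101×37 = 1.417.
Rate = 0.575/(1 + 1.417) = 0.2379 J/s.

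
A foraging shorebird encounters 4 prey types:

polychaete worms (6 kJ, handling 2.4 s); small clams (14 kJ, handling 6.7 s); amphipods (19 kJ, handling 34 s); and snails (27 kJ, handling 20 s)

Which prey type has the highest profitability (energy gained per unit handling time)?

polychaete worms

In descending order of E/h:
polychaete worms: 6/2.4 = 2.5 kJ/s
small clams: 14/6.7 = 2.09 kJ/s
snails: 27/20 = 1.35 kJ/s
amphipods: 19/34 = 0.559 kJ/s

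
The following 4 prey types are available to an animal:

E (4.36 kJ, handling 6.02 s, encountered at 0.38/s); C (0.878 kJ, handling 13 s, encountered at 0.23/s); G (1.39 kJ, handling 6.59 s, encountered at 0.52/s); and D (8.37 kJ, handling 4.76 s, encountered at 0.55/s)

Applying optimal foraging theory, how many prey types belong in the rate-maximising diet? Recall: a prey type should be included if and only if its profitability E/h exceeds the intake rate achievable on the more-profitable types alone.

E/h in descending order: D 1.76, E 0.724, G 0.211, C 0.0675 kJ/s. The optimal diet is the largest prefix of this list for which every included type satisfies E_i/h_i > R on the types above it.
Rate on top 1: 1.272. E: 0.724 < 1.272 → exclude; stop.
Optimal diet: D — 1 of 4 types.

1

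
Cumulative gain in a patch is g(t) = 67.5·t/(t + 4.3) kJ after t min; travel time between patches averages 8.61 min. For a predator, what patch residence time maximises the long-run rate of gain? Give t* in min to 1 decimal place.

Optimal t* satisfies g'(t*) = g(t*)/(T + t*).
g'(t) = 67.5·4.3/(t + 4.3)². Setting 67.5·4.3/(t+4.3)² = 67.5t/[(t+4.3)(8.61+t)] gives 4.3(8.61+t) = t(t+4.3), so t² = 4.3×8.61 = 37.02.
t* = √37.02 = 6.085 min.

6.1 min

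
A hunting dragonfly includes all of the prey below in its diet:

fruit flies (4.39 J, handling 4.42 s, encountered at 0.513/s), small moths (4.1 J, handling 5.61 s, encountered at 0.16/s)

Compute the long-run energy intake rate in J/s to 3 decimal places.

0.698 J/s

R = (0.513×4.39 + 0.16×4.1) / (1 + 0.513×4.42 + 0.16×5.61) = 2.908/4.165 = 0.6982 J/s.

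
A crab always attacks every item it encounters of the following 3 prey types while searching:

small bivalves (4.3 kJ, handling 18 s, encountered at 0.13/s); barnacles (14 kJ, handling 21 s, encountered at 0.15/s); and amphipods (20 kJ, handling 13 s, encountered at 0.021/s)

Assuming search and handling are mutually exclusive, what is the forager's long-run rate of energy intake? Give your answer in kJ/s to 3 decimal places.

0.455 kJ/s

Energy encountered per unit search time: 0.13×4.3 + 0.15×14 + 0.021×20 = 3.079 kJ/s.
Handling time per unit search time: 0.13×18 + 0.15×21 + 0.021×13 = 5.763.
Rate = 3.079/(1 + 5.763) = 0.4553 kJ/s.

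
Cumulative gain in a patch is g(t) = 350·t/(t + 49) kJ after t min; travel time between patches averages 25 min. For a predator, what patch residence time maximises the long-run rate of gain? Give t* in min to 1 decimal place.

35.0 min

Optimal t* satisfies g'(t*) = g(t*)/(T + t*).
g'(t) = 350·49/(t + 49)². Setting 350·49/(t+49)² = 350t/[(t+49)(25+t)] gives 49(25+t) = t(t+49), so t² = 49×25 = 1225.
t* = √1225 = 35 min.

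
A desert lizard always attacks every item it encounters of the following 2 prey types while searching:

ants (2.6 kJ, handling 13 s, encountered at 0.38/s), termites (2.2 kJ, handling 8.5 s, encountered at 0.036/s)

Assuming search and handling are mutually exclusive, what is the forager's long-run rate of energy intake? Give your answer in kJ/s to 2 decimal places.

Energy encountered per unit search time: 0.38×2.6 + 0.036×2.2 = 1.067 kJ/s.
Handling time per unit search time: 0.38×13 + 0.036×8.5 = 5.246.
Rate = 1.067/(1 + 5.246) = 0.1709 kJ/s.

0.17 kJ/s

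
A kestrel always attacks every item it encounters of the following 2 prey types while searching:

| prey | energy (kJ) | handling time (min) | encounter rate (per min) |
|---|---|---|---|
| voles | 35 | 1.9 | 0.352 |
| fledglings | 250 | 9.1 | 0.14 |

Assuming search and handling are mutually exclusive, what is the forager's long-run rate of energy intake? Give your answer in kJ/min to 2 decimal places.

16.08 kJ/min

Energy encountered per unit search time: 0.352×35 + 0.14×250 = 47.32 kJ/min.
Handling time per unit search time: 0.352×1.9 + 0.14×9.1 = 1.943.
Rate = 47.32/(1 + 1.943) = 16.08 kJ/min.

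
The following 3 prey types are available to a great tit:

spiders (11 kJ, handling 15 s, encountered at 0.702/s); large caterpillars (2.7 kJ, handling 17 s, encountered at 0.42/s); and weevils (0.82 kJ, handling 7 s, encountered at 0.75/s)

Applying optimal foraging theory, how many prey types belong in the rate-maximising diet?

E/h in descending order: spiders 0.733, large caterpillars 0.159, weevils 0.117 kJ/s. The optimal diet is the largest prefix of this list for which every included type satisfies E_i/h_i > R on the types above it.
Rate on top 1: 0.6697. large caterpillars: 0.159 < 0.6697 → exclude; stop.
Optimal diet: spiders — 1 of 3 types.

1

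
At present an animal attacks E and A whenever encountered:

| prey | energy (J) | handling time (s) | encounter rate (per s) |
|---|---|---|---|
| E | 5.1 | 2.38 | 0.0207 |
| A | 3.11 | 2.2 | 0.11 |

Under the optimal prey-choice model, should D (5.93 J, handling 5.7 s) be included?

Yes

On E and A alone, R = ΣλE/(1+Σλh) = 0.4477/1.291 = 0.3467 J/s.
D: E/h = 5.93/5.7 = 1.04 J/s.
Since 1.04 > R, including D increases the long-run rate.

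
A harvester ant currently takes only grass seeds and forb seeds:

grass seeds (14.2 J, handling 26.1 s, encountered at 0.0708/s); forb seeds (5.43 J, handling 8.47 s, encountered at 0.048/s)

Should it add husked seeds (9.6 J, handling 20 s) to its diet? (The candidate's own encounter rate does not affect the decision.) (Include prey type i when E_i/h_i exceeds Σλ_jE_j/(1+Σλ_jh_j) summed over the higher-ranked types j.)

Intake rate on the current diet: R = (0.0708×14.2 + 0.048×5.43) / (1 + 0.0708×26.1 + 0.048×8.47) = 1.266/3.254 = 0.389 J/s.
Profitability of husked seeds: 9.6/20 = 0.48 J/s.
Since 0.48 > R, including husked seeds increases the long-run rate.

Yes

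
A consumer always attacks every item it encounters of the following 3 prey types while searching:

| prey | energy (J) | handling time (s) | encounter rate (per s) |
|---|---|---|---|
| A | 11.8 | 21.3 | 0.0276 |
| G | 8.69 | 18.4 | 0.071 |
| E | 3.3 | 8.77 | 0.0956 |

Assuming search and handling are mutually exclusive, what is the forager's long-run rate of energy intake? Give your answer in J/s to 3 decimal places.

Energy encountered per unit search time: 0.0276×11.8 + 0.071×8.69 + 0.0956×3.3 = 1.258 J/s.
Handling time per unit search time: 0.0276×21.3 + 0.071×18.4 + 0.0956×8.77 = 2.733.
Rate = 1.258/(1 + 2.733) = 0.3371 J/s.

0.337 J/s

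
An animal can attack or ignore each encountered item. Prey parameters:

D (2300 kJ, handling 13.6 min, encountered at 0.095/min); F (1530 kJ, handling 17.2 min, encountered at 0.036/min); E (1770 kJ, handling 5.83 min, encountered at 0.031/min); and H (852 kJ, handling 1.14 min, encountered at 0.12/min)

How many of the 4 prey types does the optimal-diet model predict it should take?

3

Rank by E/h (kJ/min): H 747, E 304, D 169, F 89. Include each in turn until the next type's E/h falls below the running intake rate.
Rate on top 1: 89.94. E: 304 > 89.94 → include.
Rate on top 2: 119.2. D: 169 > 119.2 → include.
Rate on top 3: 143.9. F: 89 < 143.9 → exclude; stop.
Optimal diet: H, E, D — 3 of 4 types.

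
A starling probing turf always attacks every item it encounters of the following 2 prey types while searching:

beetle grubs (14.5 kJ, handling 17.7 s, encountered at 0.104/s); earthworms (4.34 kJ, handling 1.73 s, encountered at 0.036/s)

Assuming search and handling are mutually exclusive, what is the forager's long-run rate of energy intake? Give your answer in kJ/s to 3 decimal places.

R = Σλ_iE_i / (1 + Σλ_ih_i)
Numerator: 0.104×14.5 + 0.036×4.34 = 1.664
Denominator: 1 + 0.104×17.7 + 0.036×1.73 = 2.903
R = 1.664/2.903 = 0.5733 kJ/s

0.573 kJ/s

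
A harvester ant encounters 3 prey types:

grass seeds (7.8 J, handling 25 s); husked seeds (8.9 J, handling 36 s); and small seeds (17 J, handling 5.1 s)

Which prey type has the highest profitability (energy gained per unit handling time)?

In descending order of E/h:
small seeds: 17/5.1 = 3.33 J/s
grass seeds: 7.8/25 = 0.312 J/s
husked seeds: 8.9/36 = 0.247 J/s

small seeds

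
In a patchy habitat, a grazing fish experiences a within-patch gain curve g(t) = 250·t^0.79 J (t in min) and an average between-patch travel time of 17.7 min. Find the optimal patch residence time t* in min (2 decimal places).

66.59 min

Maximise g(t)/(T+t): set derivative to zero → g'(t)(T+t) = g(t).
g'(t) = 0.79·250·t^-0.21. Setting 0.79·250·t^-0.21 = 250·t^0.79/(17.7+t) gives 0.79(17.7+t) = t, so 0.21·t = 0.79×17.7.
t* = 0.79×17.7/0.21 = 66.59 min.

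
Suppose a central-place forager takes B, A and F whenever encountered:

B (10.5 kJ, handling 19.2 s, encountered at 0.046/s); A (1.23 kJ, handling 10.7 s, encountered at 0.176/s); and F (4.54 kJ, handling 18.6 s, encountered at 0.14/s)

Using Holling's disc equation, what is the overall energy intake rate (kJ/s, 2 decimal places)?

R = (0.046×10.5 + 0.176×1.23 + 0.14×4.54) / (1 + 0.046×19.2 + 0.176×10.7 + 0.14×18.6) = 1.335/6.37 = 0.2096 kJ/s.

0.21 kJ/s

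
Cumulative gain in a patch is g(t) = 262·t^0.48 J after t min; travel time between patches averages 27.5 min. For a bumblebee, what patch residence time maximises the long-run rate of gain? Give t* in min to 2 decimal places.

By the marginal value theorem, leave when the instantaneous gain rate g'(t) equals the habitat-wide average g(t)/(T + t).
g'(t) = 0.48·262·t^-0.52. Setting 0.48·262·t^-0.52 = 262·t^0.48/(27.5+t) gives 0.48(27.5+t) = t, so 0.52·t = 0.48×27.5.
t* = 0.48×27.5/0.52 = 25.38 min.

25.38 min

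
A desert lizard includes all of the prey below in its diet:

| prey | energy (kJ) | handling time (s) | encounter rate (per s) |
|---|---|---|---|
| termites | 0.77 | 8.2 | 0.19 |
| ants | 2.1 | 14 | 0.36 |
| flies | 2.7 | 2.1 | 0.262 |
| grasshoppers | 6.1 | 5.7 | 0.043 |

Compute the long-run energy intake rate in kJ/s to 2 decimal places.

0.22 kJ/s

R = Σλ_iE_i / (1 + Σλ_ih_i)
Numerator: 0.19×0.77 + 0.36×2.1 + 0.262×2.7 + 0.043×6.1 = 1.872
Denominator: 1 + 0.19×8.2 + 0.36×14 + 0.262×2.1 + 0.043×5.7 = 8.393
R = 1.872/8.393 = 0.223 kJ/s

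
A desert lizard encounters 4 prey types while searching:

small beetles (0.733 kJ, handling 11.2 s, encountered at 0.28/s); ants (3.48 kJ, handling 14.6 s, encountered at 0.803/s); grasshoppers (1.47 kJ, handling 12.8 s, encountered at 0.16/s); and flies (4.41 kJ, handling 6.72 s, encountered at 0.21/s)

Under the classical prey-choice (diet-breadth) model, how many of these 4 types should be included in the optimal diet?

1

E/h in descending order: flies 0.656, ants 0.238, grasshoppers 0.115, small beetles 0.0654 kJ/s. The optimal diet is the largest prefix of this list for which every included type satisfies E_i/h_i > R on the types above it.
Rate on top 1: 0.3841. ants: 0.238 < 0.3841 → exclude; stop.
Optimal diet: flies — 1 of 4 types.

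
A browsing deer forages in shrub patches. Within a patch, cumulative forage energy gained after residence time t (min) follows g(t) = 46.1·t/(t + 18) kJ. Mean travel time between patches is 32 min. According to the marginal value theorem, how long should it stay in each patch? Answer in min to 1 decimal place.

24.0 min

By the marginal value theorem, leave when the instantaneous gain rate g'(t) equals the habitat-wide average g(t)/(T + t).
g'(t) = 46.1·18/(t + 18)². Setting 46.1·18/(t+18)² = 46.1t/[(t+18)(32+t)] gives 18(32+t) = t(t+18), so t² = 18×32 = 576.
t* = √576 = 24 min.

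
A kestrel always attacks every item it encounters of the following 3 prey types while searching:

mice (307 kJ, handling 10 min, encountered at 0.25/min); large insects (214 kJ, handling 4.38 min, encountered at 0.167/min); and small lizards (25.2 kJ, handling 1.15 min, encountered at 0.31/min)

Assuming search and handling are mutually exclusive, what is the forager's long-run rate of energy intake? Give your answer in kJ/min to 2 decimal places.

26.22 kJ/min

R = Σλ_iE_i / (1 + Σλ_ih_i)
Numerator: 0.25×307 + 0.167×214 + 0.31×25.2 = 120.3
Denominator: 1 + 0.25×10 + 0.167×4.38 + 0.31×1.15 = 4.588
R = 120.3/4.588 = 26.22 kJ/min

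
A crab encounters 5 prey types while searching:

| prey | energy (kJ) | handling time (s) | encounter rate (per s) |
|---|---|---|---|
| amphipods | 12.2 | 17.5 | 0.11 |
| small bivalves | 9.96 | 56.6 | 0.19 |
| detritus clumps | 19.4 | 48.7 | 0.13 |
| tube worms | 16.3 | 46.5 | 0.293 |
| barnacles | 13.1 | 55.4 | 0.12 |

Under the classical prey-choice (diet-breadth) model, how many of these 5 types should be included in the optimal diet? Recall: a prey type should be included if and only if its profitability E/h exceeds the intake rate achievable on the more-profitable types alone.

1

Rank by E/h (kJ/s): amphipods 0.697, detritus clumps 0.398, tube worms 0.351, barnacles 0.236, small bivalves 0.176. Include each in turn until the next type's E/h falls below the running intake rate.
Rate on top 1: 0.4588. detritus clumps: 0.398 < 0.4588 → exclude; stop.
Optimal diet: amphipods — 1 of 5 types.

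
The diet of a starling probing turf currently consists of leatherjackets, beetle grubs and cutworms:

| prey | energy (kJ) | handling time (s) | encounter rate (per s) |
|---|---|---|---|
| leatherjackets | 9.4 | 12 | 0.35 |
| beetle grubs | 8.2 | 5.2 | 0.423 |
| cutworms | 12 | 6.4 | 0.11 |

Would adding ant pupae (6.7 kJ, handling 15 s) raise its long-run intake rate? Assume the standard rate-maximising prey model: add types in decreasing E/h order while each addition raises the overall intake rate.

Current rate: (0.35×9.4 + 0.423×8.2 + 0.11×12)/(1 + 0.35×12 + 0.423×5.2 + 0.11×6.4) = 0.9969 kJ/s.
ant pupae: E/h = 6.7/15 = 0.4467 kJ/s.
0.4467 < 0.9969, so adding ant pupae would lower the average — exclude it.

No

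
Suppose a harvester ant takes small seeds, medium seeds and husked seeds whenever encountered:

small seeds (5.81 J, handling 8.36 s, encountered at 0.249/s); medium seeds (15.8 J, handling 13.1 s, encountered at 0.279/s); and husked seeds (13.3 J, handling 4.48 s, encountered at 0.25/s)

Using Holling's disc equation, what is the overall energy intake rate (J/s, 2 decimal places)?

1.17 J/s

R = (0.249×5.81 + 0.279×15.8 + 0.25×13.3) / (1 + 0.249×8.36 + 0.279×13.1 + 0.25×4.48) = 9.18/7.857 = 1.168 J/s.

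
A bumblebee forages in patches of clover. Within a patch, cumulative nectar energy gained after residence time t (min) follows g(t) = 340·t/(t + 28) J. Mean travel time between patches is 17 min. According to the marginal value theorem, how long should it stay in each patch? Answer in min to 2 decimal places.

Maximise g(t)/(T+t): set derivative to zero → g'(t)(T+t) = g(t).
g'(t) = 340·28/(t + 28)². Setting 340·28/(t+28)² = 340t/[(t+28)(17+t)] gives 28(17+t) = t(t+28), so t² = 28×17 = 476.
t* = √476 = 21.82 min.

21.82 min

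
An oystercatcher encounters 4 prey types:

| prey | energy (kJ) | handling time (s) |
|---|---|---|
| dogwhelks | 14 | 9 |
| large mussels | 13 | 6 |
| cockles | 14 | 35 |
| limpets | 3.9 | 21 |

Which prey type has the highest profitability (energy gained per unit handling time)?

large mussels

In descending order of E/h:
large mussels: 13/6 = 2.17 kJ/s
dogwhelks: 14/9 = 1.56 kJ/s
cockles: 14/35 = 0.4 kJ/s
limpets: 3.9/21 = 0.186 kJ/s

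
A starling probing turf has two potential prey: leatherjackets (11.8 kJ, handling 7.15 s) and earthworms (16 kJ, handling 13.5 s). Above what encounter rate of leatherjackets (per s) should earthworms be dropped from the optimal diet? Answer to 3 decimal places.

0.356 per s

At the threshold, the rate on leatherjackets alone equals the profitability of earthworms: λ·11.8/(1 + λ·7.15) = 16/13.5 = 1.185.
Rearranging, λ(11.8 − 1.185×7.15) = 1.185, so λ = 1.185/3.326 = 0.3563 per s.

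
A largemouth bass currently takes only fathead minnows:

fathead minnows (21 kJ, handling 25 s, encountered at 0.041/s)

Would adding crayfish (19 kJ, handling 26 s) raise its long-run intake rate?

On fathead minnows alone, R = ΣλE/(1+Σλh) = 0.861/2.025 = 0.4252 kJ/s.
crayfish: E/h = 19/26 = 0.7308 kJ/s.
0.7308 > 0.4252, so adding crayfish raises the average — include it.

Yes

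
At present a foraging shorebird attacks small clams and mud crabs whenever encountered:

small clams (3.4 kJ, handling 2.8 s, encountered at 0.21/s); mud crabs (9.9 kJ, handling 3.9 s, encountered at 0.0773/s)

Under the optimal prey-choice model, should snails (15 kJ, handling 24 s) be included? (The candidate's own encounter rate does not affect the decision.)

No

Intake rate on the current diet: R = (0.21×3.4 + 0.0773×9.9) / (1 + 0.21×2.8 + 0.0773×3.9) = 1.479/1.889 = 0.7829 kJ/s.
Profitability of snails: 15/24 = 0.625 kJ/s.
Since 0.625 < R, time spent handling snails is better spent searching.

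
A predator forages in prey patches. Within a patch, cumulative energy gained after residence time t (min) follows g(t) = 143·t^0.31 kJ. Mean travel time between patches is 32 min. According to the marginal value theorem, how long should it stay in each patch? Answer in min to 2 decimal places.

14.38 min

By the marginal value theorem, leave when the instantaneous gain rate g'(t) equals the habitat-wide average g(t)/(T + t).
g'(t) = 0.31·143·t^-0.69. Setting 0.31·143·t^-0.69 = 143·t^0.31/(32+t) gives 0.31(32+t) = t, so 0.69·t = 0.31×32.
t* = 0.31×32/0.69 = 14.38 min.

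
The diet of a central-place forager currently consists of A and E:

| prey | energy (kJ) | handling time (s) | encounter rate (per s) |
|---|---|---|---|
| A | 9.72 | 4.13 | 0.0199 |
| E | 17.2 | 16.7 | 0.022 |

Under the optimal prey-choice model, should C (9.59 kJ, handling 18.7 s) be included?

On A and E alone, R = ΣλE/(1+Σλh) = 0.5718/1.45 = 0.3945 kJ/s.
Profitability of C: 9.59/18.7 = 0.5128 kJ/s.
Since 0.5128 > R, including C increases the long-run rate.

Yes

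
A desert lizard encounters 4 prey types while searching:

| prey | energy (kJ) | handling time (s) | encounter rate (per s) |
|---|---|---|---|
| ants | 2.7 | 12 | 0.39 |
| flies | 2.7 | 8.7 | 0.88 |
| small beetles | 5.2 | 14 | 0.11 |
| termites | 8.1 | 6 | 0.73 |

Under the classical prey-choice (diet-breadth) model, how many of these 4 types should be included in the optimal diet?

Profitabilities (E/h, kJ/s): termites 1.35, small beetles 0.371, flies 0.31, ants 0.225. Add prey in this order while the next type's profitability exceeds the intake rate on those already taken.
Rate on top 1: 1.099. small beetles: 0.371 < 1.099 → exclude; stop.
Optimal diet: termites — 1 of 4 types.

1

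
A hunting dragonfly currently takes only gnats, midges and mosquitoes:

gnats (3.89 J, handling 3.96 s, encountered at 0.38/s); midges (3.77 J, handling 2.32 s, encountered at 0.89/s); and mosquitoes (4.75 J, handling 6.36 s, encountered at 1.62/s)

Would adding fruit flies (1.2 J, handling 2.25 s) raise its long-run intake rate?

No

On gnats, midges and mosquitoes alone, R = ΣλE/(1+Σλh) = 12.53/14.87 = 0.8424 J/s.
Profitability of fruit flies: 1.2/2.25 = 0.5333 J/s.
0.5333 < 0.8424, so adding fruit flies would lower the average — exclude it.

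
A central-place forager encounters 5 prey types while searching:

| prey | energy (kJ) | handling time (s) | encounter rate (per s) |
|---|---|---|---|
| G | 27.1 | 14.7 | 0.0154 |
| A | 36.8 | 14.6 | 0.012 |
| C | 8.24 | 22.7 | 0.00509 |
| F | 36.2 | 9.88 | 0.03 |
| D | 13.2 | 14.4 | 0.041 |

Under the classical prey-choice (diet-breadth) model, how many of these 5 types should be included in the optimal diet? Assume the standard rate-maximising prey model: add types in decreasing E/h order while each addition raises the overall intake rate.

E/h in descending order: F 3.66, A 2.52, G 1.84, D 0.917, C 0.363 kJ/s. The optimal diet is the largest prefix of this list for which every included type satisfies E_i/h_i > R on the types above it.
Rate on top 1: 0.8377. A: 2.52 > 0.8377 → include.
Rate on top 2: 1.038. G: 1.84 > 1.038 → include.
Rate on top 3: 1.145. D: 0.917 < 1.145 → exclude; stop.
Optimal diet: F, A, G — 3 of 5 types.

3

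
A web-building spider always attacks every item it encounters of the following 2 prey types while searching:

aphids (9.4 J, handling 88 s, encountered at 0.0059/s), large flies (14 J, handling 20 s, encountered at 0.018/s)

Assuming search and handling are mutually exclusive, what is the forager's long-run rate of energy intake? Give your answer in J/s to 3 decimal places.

0.164 J/s

R = Σλ_iE_i / (1 + Σλ_ih_i)
Numerator: 0.0059×9.4 + 0.018×14 = 0.3075
Denominator: 1 + 0.0059×88 + 0.018×20 = 1.879
R = 0.3075/1.879 = 0.1636 J/s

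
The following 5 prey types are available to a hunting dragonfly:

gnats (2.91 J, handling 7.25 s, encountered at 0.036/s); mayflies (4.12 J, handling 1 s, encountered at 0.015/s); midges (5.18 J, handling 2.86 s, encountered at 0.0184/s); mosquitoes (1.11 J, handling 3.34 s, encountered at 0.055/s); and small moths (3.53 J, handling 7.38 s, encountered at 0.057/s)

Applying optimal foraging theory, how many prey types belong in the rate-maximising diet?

5

Profitabilities (E/h, J/s): mayflies 4.12, midges 1.81, small moths 0.478, gnats 0.401, mosquitoes 0.332. Add prey in this order while the next type's profitability exceeds the intake rate on those already taken.
Rate on top 1: 0.06089. midges: 1.81 > 0.06089 → include.
Rate on top 2: 0.1472. small moths: 0.478 > 0.1472 → include.
Rate on top 3: 0.2408. gnats: 0.401 > 0.2408 → include.
Rate on top 4: 0.2647. mosquitoes: 0.332 > 0.2647 → include.
Optimal diet: mayflies, midges, small moths, gnats, mosquitoes — 5 of 5 types.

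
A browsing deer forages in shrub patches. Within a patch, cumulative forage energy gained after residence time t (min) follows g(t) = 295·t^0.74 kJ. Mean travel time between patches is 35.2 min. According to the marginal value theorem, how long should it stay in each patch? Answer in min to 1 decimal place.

100.2 min

Maximise g(t)/(T+t): set derivative to zero → g'(t)(T+t) = g(t).
g'(t) = 0.74·295·t^-0.26. Setting 0.74·295·t^-0.26 = 295·t^0.74/(35.2+t) gives 0.74(35.2+t) = t, so 0.26·t = 0.74×35.2.
t* = 0.74×35.2/0.26 = 100.2 min.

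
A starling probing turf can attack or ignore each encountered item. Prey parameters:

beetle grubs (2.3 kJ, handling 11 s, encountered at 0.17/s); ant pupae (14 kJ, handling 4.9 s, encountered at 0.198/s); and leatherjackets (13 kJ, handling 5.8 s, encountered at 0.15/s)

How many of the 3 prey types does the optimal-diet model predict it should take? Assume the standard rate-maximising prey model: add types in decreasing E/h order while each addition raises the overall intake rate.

Profitabilities (E/h, kJ/s): ant pupae 2.86, leatherjackets 2.24, beetle grubs 0.209. Add prey in this order while the next type's profitability exceeds the intake rate on those already taken.
Rate on top 1: 1.407. leatherjackets: 2.24 > 1.407 → include.
Rate on top 2: 1.663. beetle grubs: 0.209 < 1.663 → exclude; stop.
Optimal diet: ant pupae, leatherjackets — 2 of 3 types.

2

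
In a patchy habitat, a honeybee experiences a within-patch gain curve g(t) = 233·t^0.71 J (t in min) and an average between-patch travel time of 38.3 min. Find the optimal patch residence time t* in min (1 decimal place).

By the marginal value theorem, leave when the instantaneous gain rate g'(t) equals the habitat-wide average g(t)/(T + t).
g'(t) = 0.71·233·t^-0.29. Setting 0.71·233·t^-0.29 = 233·t^0.71/(38.3+t) gives 0.71(38.3+t) = t, so 0.29·t = 0.71×38.3.
t* = 0.71×38.3/0.29 = 93.77 min.

93.8 min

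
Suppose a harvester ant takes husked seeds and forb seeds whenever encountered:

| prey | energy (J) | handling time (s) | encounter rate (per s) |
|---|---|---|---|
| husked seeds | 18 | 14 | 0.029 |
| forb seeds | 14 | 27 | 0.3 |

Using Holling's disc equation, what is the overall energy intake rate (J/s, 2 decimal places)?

0.50 J/s

Energy encountered per unit search time: 0.029×18 + 0.3×14 = 4.722 J/s.
Handling time per unit search time: 0.029×14 + 0.3×27 = 8.506.
Rate = 4.722/(1 + 8.506) = 0.4967 J/s.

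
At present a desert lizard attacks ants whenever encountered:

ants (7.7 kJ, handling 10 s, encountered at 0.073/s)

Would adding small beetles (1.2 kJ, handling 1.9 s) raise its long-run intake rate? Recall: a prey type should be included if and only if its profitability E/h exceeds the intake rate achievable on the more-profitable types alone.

Yes

On ants alone, R = ΣλE/(1+Σλh) = 0.5621/1.73 = 0.3249 kJ/s.
Profitability of small beetles: 1.2/1.9 = 0.6316 kJ/s.
Since 0.6316 > R, including small beetles increases the long-run rate.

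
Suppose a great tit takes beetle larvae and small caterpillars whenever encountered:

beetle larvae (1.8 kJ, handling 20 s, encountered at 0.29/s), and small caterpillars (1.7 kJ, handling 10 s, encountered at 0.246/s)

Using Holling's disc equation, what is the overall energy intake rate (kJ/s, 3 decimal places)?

Energy encountered per unit search time: 0.29×1.8 + 0.246×1.7 = 0.9402 kJ/s.
Handling time per unit search time: 0.29×20 + 0.246×10 = 8.26.
Rate = 0.9402/(1 + 8.26) = 0.1015 kJ/s.

0.102 kJ/s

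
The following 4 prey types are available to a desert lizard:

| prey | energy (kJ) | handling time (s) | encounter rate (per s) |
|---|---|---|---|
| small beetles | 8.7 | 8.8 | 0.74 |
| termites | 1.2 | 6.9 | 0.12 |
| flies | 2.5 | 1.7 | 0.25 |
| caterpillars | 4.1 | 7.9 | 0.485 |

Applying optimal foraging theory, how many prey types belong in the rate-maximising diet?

2

E/h in descending order: flies 1.47, small beetles 0.989, caterpillars 0.519, termites 0.174 kJ/s. The optimal diet is the largest prefix of this list for which every included type satisfies E_i/h_i > R on the types above it.
Rate on top 1: 0.4386. small beetles: 0.989 > 0.4386 → include.
Rate on top 2: 0.8899. caterpillars: 0.519 < 0.8899 → exclude; stop.
Optimal diet: flies, small beetles — 2 of 4 types.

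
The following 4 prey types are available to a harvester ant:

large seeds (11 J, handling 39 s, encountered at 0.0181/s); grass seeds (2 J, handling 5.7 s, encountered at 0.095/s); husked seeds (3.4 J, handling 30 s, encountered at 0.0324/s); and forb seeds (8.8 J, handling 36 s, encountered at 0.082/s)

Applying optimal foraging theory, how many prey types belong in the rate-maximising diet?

3

Profitabilities (E/h, J/s): grass seeds 0.351, large seeds 0.282, forb seeds 0.244, husked seeds 0.113. Add prey in this order while the next type's profitability exceeds the intake rate on those already taken.
Rate on top 1: 0.1233. large seeds: 0.282 > 0.1233 → include.
Rate on top 2: 0.1731. forb seeds: 0.244 > 0.1731 → include.
Rate on top 3: 0.2136. husked seeds: 0.113 < 0.2136 → exclude; stop.
Optimal diet: grass seeds, large seeds, forb seeds — 3 of 4 types.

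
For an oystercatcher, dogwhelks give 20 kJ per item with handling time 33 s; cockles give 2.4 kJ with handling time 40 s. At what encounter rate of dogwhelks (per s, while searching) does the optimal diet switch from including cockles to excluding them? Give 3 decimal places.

0.003 per s

Drop cockles once their profitability E₂/h₂ falls below the rate achievable on dogwhelks alone: E₂/h₂ = λE₁/(1 + λh₁).
Solve for λ: λE₁h₂ = E₂(1 + λh₁) → λ(E₁h₂ − E₂h₁) = E₂ → λ = E₂/(E₁h₂ − E₂h₁).
λ = 2.4/(20×40 − 2.4×33) = 2.4/720.8 = 0.00333 per s.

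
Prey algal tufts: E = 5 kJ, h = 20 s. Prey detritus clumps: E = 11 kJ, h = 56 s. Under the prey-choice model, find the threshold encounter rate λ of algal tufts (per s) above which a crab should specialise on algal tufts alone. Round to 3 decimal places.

At the threshold, the rate on algal tufts alone equals the profitability of detritus clumps: λ·5/(1 + λ·20) = 11/56 = 0.1964.
Rearranging, λ(5 − 0.1964×20) = 0.1964, so λ = 0.1964/1.071 = 0.1833 per s.

0.183 per s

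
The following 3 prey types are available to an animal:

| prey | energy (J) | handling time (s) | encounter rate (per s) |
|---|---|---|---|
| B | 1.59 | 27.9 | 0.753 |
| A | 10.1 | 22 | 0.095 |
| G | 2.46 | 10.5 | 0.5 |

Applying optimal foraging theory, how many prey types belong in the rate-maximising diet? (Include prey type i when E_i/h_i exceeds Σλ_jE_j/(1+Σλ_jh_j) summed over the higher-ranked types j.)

1

Rank by E/h (J/s): A 0.459, G 0.234, B 0.057. Include each in turn until the next type's E/h falls below the running intake rate.
Rate on top 1: 0.3105. G: 0.234 < 0.3105 → exclude; stop.
Optimal diet: A — 1 of 3 types.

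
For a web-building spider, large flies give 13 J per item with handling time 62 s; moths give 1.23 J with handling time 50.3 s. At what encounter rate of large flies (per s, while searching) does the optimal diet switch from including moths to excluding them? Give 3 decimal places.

At the threshold, the rate on large flies alone equals the profitability of moths: λ·13/(1 + λ·62) = 1.23/50.3 = 0.02445.
Rearranging, λ(13 − 0.02445×62) = 0.02445, so λ = 0.02445/11.48 = 0.002129 per s.

0.002 per s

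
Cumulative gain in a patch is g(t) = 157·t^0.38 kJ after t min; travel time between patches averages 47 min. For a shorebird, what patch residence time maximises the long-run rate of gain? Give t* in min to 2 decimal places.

28.81 min

Maximise g(t)/(T+t): set derivative to zero → g'(t)(T+t) = g(t).
g'(t) = 0.38·157·t^-0.62. Setting 0.38·157·t^-0.62 = 157·t^0.38/(47+t) gives 0.38(47+t) = t, so 0.62·t = 0.38×47.
t* = 0.38×47/0.62 = 28.81 min.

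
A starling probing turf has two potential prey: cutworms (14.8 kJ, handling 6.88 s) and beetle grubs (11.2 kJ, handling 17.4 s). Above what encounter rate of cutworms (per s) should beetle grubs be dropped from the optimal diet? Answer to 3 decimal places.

0.062 per s

At the threshold, the rate on cutworms alone equals the profitability of beetle grubs: λ·14.8/(1 + λ·6.88) = 11.2/17.4 = 0.6437.
Rearranging, λ(14.8 − 0.6437×6.88) = 0.6437, so λ = 0.6437/10.37 = 0.06206 per s.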